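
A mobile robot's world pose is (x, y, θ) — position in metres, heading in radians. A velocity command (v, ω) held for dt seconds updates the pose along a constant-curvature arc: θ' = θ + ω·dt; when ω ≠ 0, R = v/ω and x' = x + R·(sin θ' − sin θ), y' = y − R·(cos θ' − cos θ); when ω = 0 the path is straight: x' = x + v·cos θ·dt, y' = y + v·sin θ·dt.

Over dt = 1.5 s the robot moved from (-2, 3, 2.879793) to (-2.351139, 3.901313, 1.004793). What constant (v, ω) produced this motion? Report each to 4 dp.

v = 0.7500, ω = -1.2500

Δθ = 1.004793 − 2.879793 = -1.875000
ω = Δθ/dt = -1.875000/1.5 = -1.2500
R = −Δy/(cos θ' − cos θ) = -0.6000
v = R·ω = -0.6000·-1.2500 = 0.7500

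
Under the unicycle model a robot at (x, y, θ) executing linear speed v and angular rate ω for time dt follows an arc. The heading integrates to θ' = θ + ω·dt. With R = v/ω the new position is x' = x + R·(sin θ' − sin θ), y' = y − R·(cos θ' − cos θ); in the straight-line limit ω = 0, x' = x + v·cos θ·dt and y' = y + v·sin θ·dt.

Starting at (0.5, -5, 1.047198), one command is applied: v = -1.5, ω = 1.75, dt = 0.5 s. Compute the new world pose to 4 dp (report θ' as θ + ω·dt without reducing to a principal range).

θ' = 1.0472 + 1.75·0.5 = 1.9222
R = v/ω = -1.5/1.75 = -0.8571
x' = 0.5 + -0.8571·(sin 1.9222 − sin 1.0472) = 0.4375
y' = -5 − -0.8571·(cos 1.9222 − cos 1.0472) = -5.7236

(0.4375, -5.7236, 1.9222)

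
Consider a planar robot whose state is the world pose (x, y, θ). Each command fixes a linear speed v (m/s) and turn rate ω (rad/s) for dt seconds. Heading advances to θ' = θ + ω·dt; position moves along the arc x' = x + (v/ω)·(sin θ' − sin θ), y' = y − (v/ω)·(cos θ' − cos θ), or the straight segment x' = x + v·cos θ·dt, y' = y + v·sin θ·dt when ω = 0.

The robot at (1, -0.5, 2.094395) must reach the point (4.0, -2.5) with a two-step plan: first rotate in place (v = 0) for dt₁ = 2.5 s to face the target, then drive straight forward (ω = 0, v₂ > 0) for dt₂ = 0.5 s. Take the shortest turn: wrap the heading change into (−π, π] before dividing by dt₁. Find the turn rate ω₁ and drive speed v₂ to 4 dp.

heading to target = atan2(-2.5−-0.5, 4−1) = -0.5880
Δθ = wrap(-0.5880 − 2.0944) = -2.6824; ω₁ = Δθ/dt₁ = -1.0730
distance = √((4−1)² + (-2.5−-0.5)²) = 3.6056; v₂ = distance/dt₂ = 7.2111

ω₁ = -1.0730, v₂ = 7.2111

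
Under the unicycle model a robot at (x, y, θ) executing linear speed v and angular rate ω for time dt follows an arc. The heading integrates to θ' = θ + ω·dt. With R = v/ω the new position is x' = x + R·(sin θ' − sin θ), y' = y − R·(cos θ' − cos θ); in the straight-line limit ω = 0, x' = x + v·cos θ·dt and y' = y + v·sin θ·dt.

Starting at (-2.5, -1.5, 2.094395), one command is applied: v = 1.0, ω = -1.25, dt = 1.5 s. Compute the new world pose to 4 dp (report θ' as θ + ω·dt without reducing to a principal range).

(-1.9813, -0.3192, 0.2194)

θ' = 2.0944 + -1.25·1.5 = 0.2194
R = v/ω = 1.0/-1.25 = -0.8000
x' = -2.5 + -0.8000·(sin 0.2194 − sin 2.0944) = -1.9813
y' = -1.5 − -0.8000·(cos 0.2194 − cos 2.0944) = -0.3192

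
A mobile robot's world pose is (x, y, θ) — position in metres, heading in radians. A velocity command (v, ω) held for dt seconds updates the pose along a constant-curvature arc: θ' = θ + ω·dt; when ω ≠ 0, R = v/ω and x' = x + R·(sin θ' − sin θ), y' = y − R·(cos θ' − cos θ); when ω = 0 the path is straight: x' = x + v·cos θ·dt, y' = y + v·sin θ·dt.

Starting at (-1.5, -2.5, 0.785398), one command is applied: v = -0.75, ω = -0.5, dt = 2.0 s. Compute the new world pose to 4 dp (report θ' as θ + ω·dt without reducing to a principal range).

(-2.8801, -2.9049, -0.2146)

θ' = 0.7854 + -0.5·2.0 = -0.2146
R = v/ω = -0.75/-0.5 = 1.5000
x' = -1.5 + 1.5000·(sin -0.2146 − sin 0.7854) = -2.8801
y' = -2.5 − 1.5000·(cos -0.2146 − cos 0.7854) = -2.9049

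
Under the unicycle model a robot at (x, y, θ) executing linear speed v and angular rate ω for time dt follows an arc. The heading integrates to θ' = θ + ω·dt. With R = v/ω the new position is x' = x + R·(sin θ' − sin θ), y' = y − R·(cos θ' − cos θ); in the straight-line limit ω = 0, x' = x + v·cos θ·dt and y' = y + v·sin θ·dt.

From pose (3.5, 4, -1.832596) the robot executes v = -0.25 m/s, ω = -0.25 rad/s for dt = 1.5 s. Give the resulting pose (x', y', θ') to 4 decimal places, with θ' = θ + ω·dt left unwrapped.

θ' = -1.8326 + -0.25·1.5 = -2.2076
R = v/ω = -0.25/-0.25 = 1.0000
x' = 3.5 + 1.0000·(sin -2.2076 − sin -1.8326) = 3.6619
y' = 4 − 1.0000·(cos -2.2076 − cos -1.8326) = 4.3358

(3.6619, 4.3358, -2.2076)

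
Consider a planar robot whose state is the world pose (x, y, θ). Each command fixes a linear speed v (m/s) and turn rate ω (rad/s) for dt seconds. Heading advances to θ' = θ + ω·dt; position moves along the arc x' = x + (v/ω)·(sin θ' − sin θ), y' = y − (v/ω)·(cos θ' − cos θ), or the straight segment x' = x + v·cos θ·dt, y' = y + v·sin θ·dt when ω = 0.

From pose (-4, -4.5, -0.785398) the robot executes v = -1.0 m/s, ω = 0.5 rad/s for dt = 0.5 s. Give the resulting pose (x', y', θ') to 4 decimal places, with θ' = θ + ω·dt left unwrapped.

(-4.3938, -4.1941, -0.5354)

θ' = -0.7854 + 0.5·0.5 = -0.5354
R = v/ω = -1.0/0.5 = -2.0000
x' = -4 + -2.0000·(sin -0.5354 − sin -0.7854) = -4.3938
y' = -4.5 − -2.0000·(cos -0.5354 − cos -0.7854) = -4.1941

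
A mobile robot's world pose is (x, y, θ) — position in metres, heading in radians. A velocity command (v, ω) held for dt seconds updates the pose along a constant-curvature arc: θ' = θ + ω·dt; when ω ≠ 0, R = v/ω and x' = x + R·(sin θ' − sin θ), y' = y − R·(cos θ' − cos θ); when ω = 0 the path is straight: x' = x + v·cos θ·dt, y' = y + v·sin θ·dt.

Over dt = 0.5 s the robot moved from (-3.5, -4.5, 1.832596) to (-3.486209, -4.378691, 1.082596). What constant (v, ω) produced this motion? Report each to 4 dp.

v = 0.2500, ω = -1.5000

Δθ = 1.082596 − 1.832596 = -0.750000
ω = Δθ/dt = -0.750000/0.5 = -1.5000
R = −Δy/(cos θ' − cos θ) = -0.1667
v = R·ω = -0.1667·-1.5000 = 0.2500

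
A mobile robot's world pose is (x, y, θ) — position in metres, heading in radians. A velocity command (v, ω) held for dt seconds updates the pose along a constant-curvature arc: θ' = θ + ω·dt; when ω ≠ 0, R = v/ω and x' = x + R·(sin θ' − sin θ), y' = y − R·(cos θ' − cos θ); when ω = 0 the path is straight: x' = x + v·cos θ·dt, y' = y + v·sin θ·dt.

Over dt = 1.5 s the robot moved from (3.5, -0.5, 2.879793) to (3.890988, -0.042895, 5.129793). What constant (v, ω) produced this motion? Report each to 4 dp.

v = -0.5000, ω = 1.5000

Δθ = 5.129793 − 2.879793 = 2.250000
ω = Δθ/dt = 2.250000/1.5 = 1.5000
R = −Δy/(cos θ' − cos θ) = -0.3333
v = R·ω = -0.3333·1.5000 = -0.5000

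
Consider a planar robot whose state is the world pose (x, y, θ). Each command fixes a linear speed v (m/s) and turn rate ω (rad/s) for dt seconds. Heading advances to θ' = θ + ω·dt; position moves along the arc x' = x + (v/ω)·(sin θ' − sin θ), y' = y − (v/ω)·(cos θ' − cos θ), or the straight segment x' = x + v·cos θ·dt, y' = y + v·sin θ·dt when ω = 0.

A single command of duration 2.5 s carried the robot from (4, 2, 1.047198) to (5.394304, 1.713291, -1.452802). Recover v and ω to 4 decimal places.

Δθ = -1.452802 − 1.047198 = -2.500000
ω = Δθ/dt = -2.500000/2.5 = -1.0000
R = Δx/(sin θ' − sin θ) = -0.7500
v = R·ω = -0.7500·-1.0000 = 0.7500

v = 0.7500, ω = -1.0000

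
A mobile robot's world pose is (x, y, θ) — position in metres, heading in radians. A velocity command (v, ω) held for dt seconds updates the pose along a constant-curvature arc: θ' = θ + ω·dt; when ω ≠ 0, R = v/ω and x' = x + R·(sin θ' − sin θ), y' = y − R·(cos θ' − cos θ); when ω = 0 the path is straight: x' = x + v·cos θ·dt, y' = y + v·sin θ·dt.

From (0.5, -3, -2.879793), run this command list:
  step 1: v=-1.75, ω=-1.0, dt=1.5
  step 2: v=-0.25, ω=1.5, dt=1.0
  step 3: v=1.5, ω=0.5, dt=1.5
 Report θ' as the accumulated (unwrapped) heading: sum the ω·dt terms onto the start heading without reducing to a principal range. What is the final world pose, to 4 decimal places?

(1.0408, -5.5323, -2.1298)

step 1: θ'=-4.3798 (R=1.7500) → pose (2.6070, -4.1190, -4.3798)
step 2: θ'=-2.8798 (R=-0.1667) → pose (2.8077, -4.2256, -2.8798)
step 3: θ'=-2.1298 (R=3.0000) → pose (1.0408, -5.5323, -2.1298)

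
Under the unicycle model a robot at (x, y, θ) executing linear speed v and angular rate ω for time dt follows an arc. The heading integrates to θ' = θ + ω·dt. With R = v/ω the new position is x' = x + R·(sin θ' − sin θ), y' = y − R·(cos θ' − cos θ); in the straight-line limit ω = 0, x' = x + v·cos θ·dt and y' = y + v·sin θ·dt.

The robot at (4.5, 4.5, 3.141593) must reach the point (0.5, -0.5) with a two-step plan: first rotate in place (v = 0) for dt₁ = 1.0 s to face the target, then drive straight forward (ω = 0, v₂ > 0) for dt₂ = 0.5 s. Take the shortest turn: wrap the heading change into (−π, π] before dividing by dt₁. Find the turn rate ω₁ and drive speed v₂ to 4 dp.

ω₁ = 0.8961, v₂ = 12.8062

heading to target = atan2(-0.5−4.5, 0.5−4.5) = -2.2455
Δθ = wrap(-2.2455 − 3.1416) = 0.8961; ω₁ = Δθ/dt₁ = 0.8961
distance = √((0.5−4.5)² + (-0.5−4.5)²) = 6.4031; v₂ = distance/dt₂ = 12.8062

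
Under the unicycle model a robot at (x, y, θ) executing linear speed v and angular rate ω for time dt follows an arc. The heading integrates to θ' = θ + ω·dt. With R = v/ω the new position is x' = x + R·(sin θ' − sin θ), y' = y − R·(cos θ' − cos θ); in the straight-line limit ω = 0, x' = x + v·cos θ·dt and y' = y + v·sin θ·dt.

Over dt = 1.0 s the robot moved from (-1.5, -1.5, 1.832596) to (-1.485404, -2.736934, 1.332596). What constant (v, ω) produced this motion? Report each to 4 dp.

Δθ = 1.332596 − 1.832596 = -0.500000
ω = Δθ/dt = -0.500000/1.0 = -0.5000
R = −Δy/(cos θ' − cos θ) = 2.5000
v = R·ω = 2.5000·-0.5000 = -1.2500

v = -1.2500, ω = -0.5000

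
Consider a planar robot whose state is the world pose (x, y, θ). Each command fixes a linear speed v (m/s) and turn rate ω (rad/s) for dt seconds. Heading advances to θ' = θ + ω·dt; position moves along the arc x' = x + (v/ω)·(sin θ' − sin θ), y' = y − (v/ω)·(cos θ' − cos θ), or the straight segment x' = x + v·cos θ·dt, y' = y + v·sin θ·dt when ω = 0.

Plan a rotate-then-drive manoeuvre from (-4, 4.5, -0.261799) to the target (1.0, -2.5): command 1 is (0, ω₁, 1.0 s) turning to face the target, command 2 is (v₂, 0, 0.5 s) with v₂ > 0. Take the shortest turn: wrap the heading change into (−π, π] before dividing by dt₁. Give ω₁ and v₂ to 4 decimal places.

heading to target = atan2(-2.5−4.5, 1−-4) = -0.9505
Δθ = wrap(-0.9505 − -0.2618) = -0.6887; ω₁ = Δθ/dt₁ = -0.6887
distance = √((1−-4)² + (-2.5−4.5)²) = 8.6023; v₂ = distance/dt₂ = 17.2047

ω₁ = -0.6887, v₂ = 17.2047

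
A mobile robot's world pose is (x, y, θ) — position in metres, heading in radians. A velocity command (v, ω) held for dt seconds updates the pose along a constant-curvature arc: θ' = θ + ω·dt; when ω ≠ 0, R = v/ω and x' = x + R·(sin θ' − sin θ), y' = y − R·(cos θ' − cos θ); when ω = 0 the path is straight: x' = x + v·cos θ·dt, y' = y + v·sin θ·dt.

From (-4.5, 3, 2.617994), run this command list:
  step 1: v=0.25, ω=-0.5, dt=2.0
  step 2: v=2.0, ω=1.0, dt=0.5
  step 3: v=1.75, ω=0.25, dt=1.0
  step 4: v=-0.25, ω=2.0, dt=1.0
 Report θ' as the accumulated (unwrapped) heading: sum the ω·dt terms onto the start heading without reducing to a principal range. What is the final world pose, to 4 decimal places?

(-5.9211, 5.7686, 4.3680)

step 1: θ'=1.6180 (R=-0.5000) → pose (-4.7494, 3.4094, 1.6180)
step 2: θ'=2.1180 (R=2.0000) → pose (-5.0392, 4.3557, 2.1180)
step 3: θ'=2.3680 (R=7.0000) → pose (-6.1261, 5.7214, 2.3680)
step 4: θ'=4.3680 (R=-0.1250) → pose (-5.9211, 5.7686, 4.3680)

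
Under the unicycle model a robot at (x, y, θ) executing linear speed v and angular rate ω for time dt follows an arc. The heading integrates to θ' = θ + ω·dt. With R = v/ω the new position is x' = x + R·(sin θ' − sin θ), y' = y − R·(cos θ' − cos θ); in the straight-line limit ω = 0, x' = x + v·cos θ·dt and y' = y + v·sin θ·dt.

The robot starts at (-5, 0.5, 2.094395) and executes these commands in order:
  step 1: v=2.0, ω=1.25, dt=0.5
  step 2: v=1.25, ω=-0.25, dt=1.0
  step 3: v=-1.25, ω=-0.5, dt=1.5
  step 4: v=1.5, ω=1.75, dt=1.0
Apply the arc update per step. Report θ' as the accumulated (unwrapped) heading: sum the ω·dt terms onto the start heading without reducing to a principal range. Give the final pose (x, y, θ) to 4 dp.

(-7.0027, 0.9068, 3.4694)

step 1: θ'=2.7194 (R=1.6000) → pose (-5.7300, 1.1595, 2.7194)
step 2: θ'=2.4694 (R=-5.0000) → pose (-6.7947, 1.8082, 2.4694)
step 3: θ'=1.7194 (R=2.5000) → pose (-5.8790, 0.2222, 1.7194)
step 4: θ'=3.4694 (R=0.8571) → pose (-7.0027, 0.9068, 3.4694)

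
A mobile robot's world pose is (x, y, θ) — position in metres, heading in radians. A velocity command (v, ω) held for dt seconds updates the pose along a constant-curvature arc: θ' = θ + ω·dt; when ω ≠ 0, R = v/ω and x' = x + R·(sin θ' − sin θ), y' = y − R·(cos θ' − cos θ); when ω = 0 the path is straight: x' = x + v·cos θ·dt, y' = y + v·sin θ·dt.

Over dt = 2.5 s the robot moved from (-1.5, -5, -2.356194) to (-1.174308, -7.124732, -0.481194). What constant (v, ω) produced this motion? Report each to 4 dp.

Δθ = -0.481194 − -2.356194 = 1.875000
ω = Δθ/dt = 1.875000/2.5 = 0.7500
R = −Δy/(cos θ' − cos θ) = 1.3333
v = R·ω = 1.3333·0.7500 = 1.0000

v = 1.0000, ω = 0.7500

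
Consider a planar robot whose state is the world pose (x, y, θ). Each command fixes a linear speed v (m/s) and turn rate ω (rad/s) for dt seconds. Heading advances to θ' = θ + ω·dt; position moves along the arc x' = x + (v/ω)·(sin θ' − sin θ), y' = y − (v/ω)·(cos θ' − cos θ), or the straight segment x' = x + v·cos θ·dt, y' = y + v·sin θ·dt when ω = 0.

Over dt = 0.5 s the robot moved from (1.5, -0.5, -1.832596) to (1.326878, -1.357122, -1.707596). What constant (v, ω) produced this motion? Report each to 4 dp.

v = 1.7500, ω = 0.2500

Δθ = -1.707596 − -1.832596 = 0.125000
ω = Δθ/dt = 0.125000/0.5 = 0.2500
R = −Δy/(cos θ' − cos θ) = 7.0000
v = R·ω = 7.0000·0.2500 = 1.7500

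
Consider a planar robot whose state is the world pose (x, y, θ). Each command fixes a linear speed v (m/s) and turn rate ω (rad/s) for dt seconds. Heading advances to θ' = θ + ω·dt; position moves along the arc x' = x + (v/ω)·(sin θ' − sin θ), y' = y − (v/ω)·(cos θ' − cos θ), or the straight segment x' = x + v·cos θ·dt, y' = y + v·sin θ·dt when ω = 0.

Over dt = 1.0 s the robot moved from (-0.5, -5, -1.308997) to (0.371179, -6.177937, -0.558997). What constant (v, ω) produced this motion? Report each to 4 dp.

v = 1.5000, ω = 0.7500

Δθ = -0.558997 − -1.308997 = 0.750000
ω = Δθ/dt = 0.750000/1.0 = 0.7500
R = −Δy/(cos θ' − cos θ) = 2.0000
v = R·ω = 2.0000·0.7500 = 1.5000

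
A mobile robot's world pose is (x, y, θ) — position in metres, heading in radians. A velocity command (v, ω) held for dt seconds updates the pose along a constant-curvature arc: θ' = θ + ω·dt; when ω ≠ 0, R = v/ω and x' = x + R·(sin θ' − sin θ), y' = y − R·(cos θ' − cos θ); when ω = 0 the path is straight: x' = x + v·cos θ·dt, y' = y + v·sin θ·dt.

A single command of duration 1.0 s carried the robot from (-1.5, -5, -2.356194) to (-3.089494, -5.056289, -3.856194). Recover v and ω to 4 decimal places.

v = 1.7500, ω = -1.5000

Δθ = -3.856194 − -2.356194 = -1.500000
ω = Δθ/dt = -1.500000/1.0 = -1.5000
R = Δx/(sin θ' − sin θ) = -1.1667
v = R·ω = -1.1667·-1.5000 = 1.7500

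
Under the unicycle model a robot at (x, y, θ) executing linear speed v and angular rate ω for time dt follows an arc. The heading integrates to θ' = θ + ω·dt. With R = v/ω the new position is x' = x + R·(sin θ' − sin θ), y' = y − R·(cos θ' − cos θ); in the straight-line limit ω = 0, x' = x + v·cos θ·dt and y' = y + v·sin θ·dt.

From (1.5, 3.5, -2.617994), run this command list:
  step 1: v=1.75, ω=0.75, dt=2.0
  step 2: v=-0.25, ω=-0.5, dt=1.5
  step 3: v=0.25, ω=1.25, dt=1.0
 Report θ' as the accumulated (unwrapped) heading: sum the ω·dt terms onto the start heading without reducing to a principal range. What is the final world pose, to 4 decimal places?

step 1: θ'=-1.1180 (R=2.3333) → pose (0.5685, 0.4585, -1.1180)
step 2: θ'=-1.8680 (R=0.5000) → pose (0.5400, 0.8236, -1.8680)
step 3: θ'=-0.6180 (R=0.2000) → pose (0.6154, 0.6021, -0.6180)

(0.6154, 0.6021, -0.6180)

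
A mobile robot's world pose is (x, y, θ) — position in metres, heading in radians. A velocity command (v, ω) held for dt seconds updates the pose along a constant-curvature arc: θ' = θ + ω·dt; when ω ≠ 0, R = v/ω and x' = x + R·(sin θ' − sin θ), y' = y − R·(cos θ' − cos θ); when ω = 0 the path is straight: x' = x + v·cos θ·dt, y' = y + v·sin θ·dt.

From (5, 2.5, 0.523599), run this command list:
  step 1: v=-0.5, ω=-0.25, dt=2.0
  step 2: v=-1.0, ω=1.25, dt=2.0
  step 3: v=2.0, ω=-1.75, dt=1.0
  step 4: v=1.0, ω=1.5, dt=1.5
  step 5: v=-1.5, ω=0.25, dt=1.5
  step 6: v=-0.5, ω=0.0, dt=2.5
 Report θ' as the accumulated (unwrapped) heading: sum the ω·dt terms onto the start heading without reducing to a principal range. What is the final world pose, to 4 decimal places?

step 1: θ'=0.0236 (R=2.0000) → pose (4.0472, 2.2326, 0.0236)
step 2: θ'=2.5236 (R=-0.8000) → pose (3.6025, 0.7808, 2.5236)
step 3: θ'=0.7736 (R=-1.1429) → pose (3.4662, 2.5299, 0.7736)
step 4: θ'=3.0236 (R=0.6667) → pose (3.0789, 3.6688, 3.0236)
step 5: θ'=3.3986 (R=-6.0000) → pose (5.3103, 3.8242, 3.3986)
step 6: θ'=3.3986 (straight) → pose (6.5192, 4.1419, 3.3986)

(6.5192, 4.1419, 3.3986)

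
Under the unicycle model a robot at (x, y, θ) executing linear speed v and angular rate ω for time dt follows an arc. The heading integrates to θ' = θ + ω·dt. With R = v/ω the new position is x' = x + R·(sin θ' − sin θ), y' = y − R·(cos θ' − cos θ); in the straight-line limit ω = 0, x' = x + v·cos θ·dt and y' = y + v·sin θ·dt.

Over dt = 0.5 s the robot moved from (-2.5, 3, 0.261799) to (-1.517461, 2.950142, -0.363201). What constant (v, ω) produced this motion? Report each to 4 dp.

v = 2.0000, ω = -1.2500

Δθ = -0.363201 − 0.261799 = -0.625000
ω = Δθ/dt = -0.625000/0.5 = -1.2500
R = Δx/(sin θ' − sin θ) = -1.6000
v = R·ω = -1.6000·-1.2500 = 2.0000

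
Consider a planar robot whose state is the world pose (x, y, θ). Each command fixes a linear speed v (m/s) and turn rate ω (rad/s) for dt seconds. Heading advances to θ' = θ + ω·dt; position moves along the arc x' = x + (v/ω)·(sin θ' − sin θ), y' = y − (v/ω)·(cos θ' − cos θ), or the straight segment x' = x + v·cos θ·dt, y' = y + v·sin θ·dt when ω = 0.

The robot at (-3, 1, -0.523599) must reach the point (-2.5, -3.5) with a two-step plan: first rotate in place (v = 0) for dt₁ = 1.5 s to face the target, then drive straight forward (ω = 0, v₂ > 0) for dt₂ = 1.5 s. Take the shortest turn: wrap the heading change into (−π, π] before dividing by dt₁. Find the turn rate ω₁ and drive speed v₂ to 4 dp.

heading to target = atan2(-3.5−1, -2.5−-3) = -1.4601
Δθ = wrap(-1.4601 − -0.5236) = -0.9365; ω₁ = Δθ/dt₁ = -0.6244
distance = √((-2.5−-3)² + (-3.5−1)²) = 4.5277; v₂ = distance/dt₂ = 3.0185

ω₁ = -0.6244, v₂ = 3.0185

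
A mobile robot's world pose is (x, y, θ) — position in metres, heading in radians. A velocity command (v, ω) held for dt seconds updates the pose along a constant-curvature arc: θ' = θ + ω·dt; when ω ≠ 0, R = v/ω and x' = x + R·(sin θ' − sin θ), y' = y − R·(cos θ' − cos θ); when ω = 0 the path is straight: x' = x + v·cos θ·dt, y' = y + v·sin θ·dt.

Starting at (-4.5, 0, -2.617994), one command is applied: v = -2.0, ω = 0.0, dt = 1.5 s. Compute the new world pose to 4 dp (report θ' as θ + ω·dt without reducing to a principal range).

(-1.9019, 1.5000, -2.6180)

θ' = -2.6180 + 0.0·1.5 = -2.6180
ω = 0 → straight: x' = -4.5 + -2.0·cos(-2.6180)·1.5 = -1.9019
y' = 0 + -2.0·sin(-2.6180)·1.5 = 1.5000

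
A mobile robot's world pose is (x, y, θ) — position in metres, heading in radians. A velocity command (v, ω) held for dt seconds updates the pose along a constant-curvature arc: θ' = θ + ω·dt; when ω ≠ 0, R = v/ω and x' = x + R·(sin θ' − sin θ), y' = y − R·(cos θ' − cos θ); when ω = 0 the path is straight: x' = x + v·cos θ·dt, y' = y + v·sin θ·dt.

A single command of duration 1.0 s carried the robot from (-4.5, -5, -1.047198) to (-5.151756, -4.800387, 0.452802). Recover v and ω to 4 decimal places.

v = -0.7500, ω = 1.5000

Δθ = 0.452802 − -1.047198 = 1.500000
ω = Δθ/dt = 1.500000/1.0 = 1.5000
R = Δx/(sin θ' − sin θ) = -0.5000
v = R·ω = -0.5000·1.5000 = -0.7500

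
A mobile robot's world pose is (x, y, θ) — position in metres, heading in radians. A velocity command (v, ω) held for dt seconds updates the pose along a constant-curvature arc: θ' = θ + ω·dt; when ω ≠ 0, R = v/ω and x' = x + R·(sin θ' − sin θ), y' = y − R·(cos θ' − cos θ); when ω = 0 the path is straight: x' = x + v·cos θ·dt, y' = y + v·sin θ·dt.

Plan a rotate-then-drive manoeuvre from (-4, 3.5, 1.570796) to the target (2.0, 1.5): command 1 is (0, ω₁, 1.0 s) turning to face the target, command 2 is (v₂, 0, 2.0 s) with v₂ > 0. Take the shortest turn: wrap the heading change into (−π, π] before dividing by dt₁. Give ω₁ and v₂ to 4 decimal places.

ω₁ = -1.8925, v₂ = 3.1623

heading to target = atan2(1.5−3.5, 2−-4) = -0.3218
Δθ = wrap(-0.3218 − 1.5708) = -1.8925; ω₁ = Δθ/dt₁ = -1.8925
distance = √((2−-4)² + (1.5−3.5)²) = 6.3246; v₂ = distance/dt₂ = 3.1623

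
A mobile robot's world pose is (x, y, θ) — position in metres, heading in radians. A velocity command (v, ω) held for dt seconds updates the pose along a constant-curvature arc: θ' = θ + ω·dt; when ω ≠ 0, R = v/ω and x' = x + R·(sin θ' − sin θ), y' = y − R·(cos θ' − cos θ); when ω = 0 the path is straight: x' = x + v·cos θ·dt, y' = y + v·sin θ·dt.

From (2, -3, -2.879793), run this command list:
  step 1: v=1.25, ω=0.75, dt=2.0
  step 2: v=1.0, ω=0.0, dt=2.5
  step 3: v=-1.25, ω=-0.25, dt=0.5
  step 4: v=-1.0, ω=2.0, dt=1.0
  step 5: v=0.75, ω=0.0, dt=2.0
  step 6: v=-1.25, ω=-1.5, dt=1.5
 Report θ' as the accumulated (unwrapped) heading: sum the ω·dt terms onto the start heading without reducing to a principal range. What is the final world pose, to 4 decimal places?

step 1: θ'=-1.3798 (R=1.6667) → pose (0.7950, -4.9263, -1.3798)
step 2: θ'=-1.3798 (straight) → pose (1.2696, -7.3808, -1.3798)
step 3: θ'=-1.5048 (R=5.0000) → pose (1.1896, -6.7614, -1.5048)
step 4: θ'=0.4952 (R=-0.5000) → pose (0.4531, -6.3544, 0.4952)
step 5: θ'=0.4952 (straight) → pose (1.7729, -5.6416, 0.4952)
step 6: θ'=-1.7548 (R=0.8333) → pose (0.5576, -4.7559, -1.7548)

(0.5576, -4.7559, -1.7548)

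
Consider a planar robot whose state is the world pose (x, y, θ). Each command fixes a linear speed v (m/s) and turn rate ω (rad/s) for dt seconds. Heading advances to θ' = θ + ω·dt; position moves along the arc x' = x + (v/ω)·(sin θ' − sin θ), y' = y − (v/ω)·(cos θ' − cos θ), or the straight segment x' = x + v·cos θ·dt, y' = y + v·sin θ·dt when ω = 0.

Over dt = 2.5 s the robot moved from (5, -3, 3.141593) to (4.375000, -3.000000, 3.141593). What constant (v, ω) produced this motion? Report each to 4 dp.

v = 0.2500, ω = 0.0000

Δθ = 3.141593 − 3.141593 = 0.000000
ω = Δθ/dt = 0.000000/2.5 = 0.0000
ω = 0 → v = (Δx·cos θ + Δy·sin θ)/dt = 0.2500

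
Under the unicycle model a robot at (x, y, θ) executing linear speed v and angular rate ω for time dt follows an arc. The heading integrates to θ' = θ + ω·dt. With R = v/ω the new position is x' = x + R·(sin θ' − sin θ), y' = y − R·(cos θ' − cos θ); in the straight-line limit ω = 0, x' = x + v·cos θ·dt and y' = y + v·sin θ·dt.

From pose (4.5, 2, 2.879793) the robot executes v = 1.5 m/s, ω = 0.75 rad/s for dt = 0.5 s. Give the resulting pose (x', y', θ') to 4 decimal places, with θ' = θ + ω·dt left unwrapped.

θ' = 2.8798 + 0.75·0.5 = 3.2548
R = v/ω = 1.5/0.75 = 2.0000
x' = 4.5 + 2.0000·(sin 3.2548 − sin 2.8798) = 3.7564
y' = 2 − 2.0000·(cos 3.2548 − cos 2.8798) = 2.0553

(3.7564, 2.0553, 3.2548)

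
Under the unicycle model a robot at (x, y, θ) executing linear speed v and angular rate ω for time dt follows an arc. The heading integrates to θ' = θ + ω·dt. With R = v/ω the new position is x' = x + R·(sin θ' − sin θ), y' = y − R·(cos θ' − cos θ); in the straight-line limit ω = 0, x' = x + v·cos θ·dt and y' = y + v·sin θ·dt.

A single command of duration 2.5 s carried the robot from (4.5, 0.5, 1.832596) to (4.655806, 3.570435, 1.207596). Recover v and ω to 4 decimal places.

v = 1.2500, ω = -0.2500

Δθ = 1.207596 − 1.832596 = -0.625000
ω = Δθ/dt = -0.625000/2.5 = -0.2500
R = −Δy/(cos θ' − cos θ) = -5.0000
v = R·ω = -5.0000·-0.2500 = 1.2500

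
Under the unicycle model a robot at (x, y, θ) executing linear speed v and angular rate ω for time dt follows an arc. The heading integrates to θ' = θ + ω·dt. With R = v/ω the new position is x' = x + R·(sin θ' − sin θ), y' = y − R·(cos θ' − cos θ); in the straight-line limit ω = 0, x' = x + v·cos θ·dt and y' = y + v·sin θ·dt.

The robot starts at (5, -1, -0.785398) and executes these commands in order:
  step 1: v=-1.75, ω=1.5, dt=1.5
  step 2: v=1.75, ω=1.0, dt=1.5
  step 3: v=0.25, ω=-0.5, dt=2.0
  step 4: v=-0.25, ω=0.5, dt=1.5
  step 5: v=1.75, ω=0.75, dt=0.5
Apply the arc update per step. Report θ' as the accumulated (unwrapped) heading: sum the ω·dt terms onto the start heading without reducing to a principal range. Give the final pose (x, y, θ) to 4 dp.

step 1: θ'=1.4646 (R=-1.1667) → pose (3.0149, -1.7013, 1.4646)
step 2: θ'=2.9646 (R=1.7500) → pose (1.5829, 0.2069, 2.9646)
step 3: θ'=1.9646 (R=-0.5000) → pose (1.2092, 0.5072, 1.9646)
step 4: θ'=2.7146 (R=-0.5000) → pose (1.4639, 0.2439, 2.7146)
step 5: θ'=3.0896 (R=2.3333) → pose (0.6188, 0.4503, 3.0896)

(0.6188, 0.4503, 3.0896)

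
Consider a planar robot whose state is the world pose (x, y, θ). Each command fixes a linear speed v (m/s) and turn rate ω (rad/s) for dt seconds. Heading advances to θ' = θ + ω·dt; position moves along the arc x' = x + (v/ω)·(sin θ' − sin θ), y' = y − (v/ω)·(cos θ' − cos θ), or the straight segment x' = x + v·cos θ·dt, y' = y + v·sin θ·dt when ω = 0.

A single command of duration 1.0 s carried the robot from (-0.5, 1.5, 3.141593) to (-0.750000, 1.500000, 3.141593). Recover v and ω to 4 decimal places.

v = 0.2500, ω = 0.0000

Δθ = 3.141593 − 3.141593 = 0.000000
ω = Δθ/dt = 0.000000/1.0 = 0.0000
ω = 0 → v = (Δx·cos θ + Δy·sin θ)/dt = 0.2500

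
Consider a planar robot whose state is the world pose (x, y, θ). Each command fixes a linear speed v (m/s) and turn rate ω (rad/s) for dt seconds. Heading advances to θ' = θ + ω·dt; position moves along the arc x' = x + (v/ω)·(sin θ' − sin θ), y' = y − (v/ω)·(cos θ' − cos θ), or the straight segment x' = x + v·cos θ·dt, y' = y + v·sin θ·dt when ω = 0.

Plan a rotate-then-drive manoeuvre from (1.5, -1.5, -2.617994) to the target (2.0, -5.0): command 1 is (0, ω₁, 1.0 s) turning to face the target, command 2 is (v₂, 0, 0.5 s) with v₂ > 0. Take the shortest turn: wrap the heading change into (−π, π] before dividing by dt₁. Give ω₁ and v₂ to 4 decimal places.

ω₁ = 1.1891, v₂ = 7.0711

heading to target = atan2(-5−-1.5, 2−1.5) = -1.4289
Δθ = wrap(-1.4289 − -2.6180) = 1.1891; ω₁ = Δθ/dt₁ = 1.1891
distance = √((2−1.5)² + (-5−-1.5)²) = 3.5355; v₂ = distance/dt₂ = 7.0711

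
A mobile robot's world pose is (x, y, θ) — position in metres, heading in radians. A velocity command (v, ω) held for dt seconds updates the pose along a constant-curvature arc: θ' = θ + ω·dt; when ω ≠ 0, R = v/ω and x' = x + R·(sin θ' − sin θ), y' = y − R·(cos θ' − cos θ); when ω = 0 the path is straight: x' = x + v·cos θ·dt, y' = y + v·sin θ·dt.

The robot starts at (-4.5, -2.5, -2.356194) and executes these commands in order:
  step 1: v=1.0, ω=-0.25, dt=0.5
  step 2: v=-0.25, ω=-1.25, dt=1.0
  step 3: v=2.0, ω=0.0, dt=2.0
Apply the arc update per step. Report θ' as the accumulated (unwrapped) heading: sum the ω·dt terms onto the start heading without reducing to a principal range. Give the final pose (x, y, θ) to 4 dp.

(-7.9655, -0.5982, -3.7312)

step 1: θ'=-2.4812 (R=-4.0000) → pose (-4.8747, -2.8306, -2.4812)
step 2: θ'=-3.7312 (R=0.2000) → pose (-4.6408, -2.8223, -3.7312)
step 3: θ'=-3.7312 (straight) → pose (-7.9655, -0.5982, -3.7312)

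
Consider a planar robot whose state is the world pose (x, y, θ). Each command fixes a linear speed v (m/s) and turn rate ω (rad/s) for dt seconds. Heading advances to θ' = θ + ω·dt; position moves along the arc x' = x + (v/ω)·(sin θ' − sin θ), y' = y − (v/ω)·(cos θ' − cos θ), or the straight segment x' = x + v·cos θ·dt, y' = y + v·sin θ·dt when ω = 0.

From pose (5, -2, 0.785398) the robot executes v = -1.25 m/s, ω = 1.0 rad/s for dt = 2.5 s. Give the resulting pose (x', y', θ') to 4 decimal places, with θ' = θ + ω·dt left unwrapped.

θ' = 0.7854 + 1.0·2.5 = 3.2854
R = v/ω = -1.25/1.0 = -1.2500
x' = 5 + -1.2500·(sin 3.2854 − sin 0.7854) = 6.0630
y' = -2 − -1.2500·(cos 3.2854 − cos 0.7854) = -4.1210

(6.0630, -4.1210, 3.2854)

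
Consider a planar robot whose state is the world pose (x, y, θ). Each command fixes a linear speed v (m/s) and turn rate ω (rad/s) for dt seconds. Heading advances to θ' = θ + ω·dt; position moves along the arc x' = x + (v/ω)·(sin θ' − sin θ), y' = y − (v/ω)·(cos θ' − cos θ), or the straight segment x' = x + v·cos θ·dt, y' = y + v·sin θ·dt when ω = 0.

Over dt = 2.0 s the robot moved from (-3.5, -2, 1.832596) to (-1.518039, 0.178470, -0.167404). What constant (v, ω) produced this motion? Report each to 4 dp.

v = 1.7500, ω = -1.0000

Δθ = -0.167404 − 1.832596 = -2.000000
ω = Δθ/dt = -2.000000/2.0 = -1.0000
R = −Δy/(cos θ' − cos θ) = -1.7500
v = R·ω = -1.7500·-1.0000 = 1.7500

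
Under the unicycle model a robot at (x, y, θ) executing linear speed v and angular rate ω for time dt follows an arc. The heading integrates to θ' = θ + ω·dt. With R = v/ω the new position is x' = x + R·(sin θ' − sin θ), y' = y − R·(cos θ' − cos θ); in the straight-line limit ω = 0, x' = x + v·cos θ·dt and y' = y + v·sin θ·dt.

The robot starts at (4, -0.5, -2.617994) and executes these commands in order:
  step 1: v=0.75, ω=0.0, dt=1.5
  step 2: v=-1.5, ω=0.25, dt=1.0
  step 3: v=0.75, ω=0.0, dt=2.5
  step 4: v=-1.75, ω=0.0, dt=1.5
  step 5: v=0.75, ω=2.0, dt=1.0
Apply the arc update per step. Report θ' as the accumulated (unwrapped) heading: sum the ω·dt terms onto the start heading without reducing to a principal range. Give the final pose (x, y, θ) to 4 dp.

(4.8817, -0.2529, -0.3680)

step 1: θ'=-2.6180 (straight) → pose (3.0257, -1.0625, -2.6180)
step 2: θ'=-2.3680 (R=-6.0000) → pose (4.2180, -0.1588, -2.3680)
step 3: θ'=-2.3680 (straight) → pose (2.8766, -1.4688, -2.3680)
step 4: θ'=-2.3680 (straight) → pose (4.7546, 0.3653, -2.3680)
step 5: θ'=-0.3680 (R=0.3750) → pose (4.8817, -0.2529, -0.3680)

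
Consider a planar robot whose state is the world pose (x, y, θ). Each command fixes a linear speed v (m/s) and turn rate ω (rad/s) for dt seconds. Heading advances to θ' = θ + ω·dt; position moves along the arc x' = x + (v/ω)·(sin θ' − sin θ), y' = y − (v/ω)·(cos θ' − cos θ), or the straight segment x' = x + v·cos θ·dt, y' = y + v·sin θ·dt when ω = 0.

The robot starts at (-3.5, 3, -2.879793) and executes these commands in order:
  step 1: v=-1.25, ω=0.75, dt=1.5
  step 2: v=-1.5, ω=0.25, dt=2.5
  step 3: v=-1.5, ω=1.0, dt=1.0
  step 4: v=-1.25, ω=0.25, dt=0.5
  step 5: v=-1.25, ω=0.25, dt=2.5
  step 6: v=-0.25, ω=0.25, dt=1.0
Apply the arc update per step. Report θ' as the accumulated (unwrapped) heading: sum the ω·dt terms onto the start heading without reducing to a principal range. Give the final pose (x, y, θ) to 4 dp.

(-7.6644, 7.7527, 0.8702)

step 1: θ'=-1.7548 (R=-1.6667) → pose (-2.2928, 4.3049, -1.7548)
step 2: θ'=-1.1298 (R=-6.0000) → pose (-2.7656, 7.9638, -1.1298)
step 3: θ'=-0.1298 (R=-1.5000) → pose (-3.9280, 8.8109, -0.1298)
step 4: θ'=-0.0048 (R=-5.0000) → pose (-4.5511, 8.8529, -0.0048)
step 5: θ'=0.6202 (R=-5.0000) → pose (-7.4811, 7.9217, 0.6202)
step 6: θ'=0.8702 (R=-1.0000) → pose (-7.6644, 7.7527, 0.8702)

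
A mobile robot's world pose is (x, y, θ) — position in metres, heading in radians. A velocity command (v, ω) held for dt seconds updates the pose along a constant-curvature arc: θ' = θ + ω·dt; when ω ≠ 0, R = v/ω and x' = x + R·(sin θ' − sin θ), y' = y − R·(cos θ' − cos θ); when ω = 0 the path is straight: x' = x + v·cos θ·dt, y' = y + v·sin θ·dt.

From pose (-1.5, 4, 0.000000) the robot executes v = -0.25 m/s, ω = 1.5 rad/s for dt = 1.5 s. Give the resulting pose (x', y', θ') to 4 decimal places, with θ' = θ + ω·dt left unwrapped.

θ' = 0.0000 + 1.5·1.5 = 2.2500
R = v/ω = -0.25/1.5 = -0.1667
x' = -1.5 + -0.1667·(sin 2.2500 − sin 0.0000) = -1.6297
y' = 4 − -0.1667·(cos 2.2500 − cos 0.0000) = 3.7286

(-1.6297, 3.7286, 2.2500)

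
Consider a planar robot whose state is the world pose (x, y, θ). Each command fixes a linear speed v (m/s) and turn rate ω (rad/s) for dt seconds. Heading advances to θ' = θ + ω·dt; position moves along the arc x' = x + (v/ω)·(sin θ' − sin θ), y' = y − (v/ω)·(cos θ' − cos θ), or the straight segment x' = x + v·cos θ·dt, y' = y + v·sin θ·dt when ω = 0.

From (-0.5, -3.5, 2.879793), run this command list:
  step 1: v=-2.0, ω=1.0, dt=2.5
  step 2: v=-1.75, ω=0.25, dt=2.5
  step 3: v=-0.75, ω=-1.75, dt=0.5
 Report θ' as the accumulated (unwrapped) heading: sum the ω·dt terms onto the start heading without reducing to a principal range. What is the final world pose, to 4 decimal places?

(-2.2598, 2.3059, 5.1298)

step 1: θ'=5.3798 (R=-2.0000) → pose (1.5885, -0.3303, 5.3798)
step 2: θ'=6.0048 (R=-7.0000) → pose (-1.9858, 2.0676, 6.0048)
step 3: θ'=5.1298 (R=0.4286) → pose (-2.2598, 2.3059, 5.1298)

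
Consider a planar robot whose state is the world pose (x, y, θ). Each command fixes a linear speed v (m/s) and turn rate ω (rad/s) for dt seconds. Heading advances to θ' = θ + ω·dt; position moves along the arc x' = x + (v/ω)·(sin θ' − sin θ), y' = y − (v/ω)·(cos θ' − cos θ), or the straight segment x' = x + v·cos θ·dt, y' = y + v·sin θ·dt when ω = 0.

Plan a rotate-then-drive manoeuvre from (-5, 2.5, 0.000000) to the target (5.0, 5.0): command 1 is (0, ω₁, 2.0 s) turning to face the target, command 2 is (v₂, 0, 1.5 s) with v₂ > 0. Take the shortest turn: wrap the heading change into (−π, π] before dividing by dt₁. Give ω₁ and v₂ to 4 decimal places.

ω₁ = 0.1225, v₂ = 6.8718

heading to target = atan2(5−2.5, 5−-5) = 0.2450
Δθ = wrap(0.2450 − 0.0000) = 0.2450; ω₁ = Δθ/dt₁ = 0.1225
distance = √((5−-5)² + (5−2.5)²) = 10.3078; v₂ = distance/dt₂ = 6.8718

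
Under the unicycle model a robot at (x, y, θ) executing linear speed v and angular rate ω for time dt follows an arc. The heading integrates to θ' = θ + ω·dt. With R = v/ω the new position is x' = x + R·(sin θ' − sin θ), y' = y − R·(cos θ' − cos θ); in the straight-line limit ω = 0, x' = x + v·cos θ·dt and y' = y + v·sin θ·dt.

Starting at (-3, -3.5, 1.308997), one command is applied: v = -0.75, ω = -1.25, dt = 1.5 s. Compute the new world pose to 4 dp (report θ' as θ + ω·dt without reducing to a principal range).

(-3.9013, -3.8511, -0.5660)

θ' = 1.3090 + -1.25·1.5 = -0.5660
R = v/ω = -0.75/-1.25 = 0.6000
x' = -3 + 0.6000·(sin -0.5660 − sin 1.3090) = -3.9013
y' = -3.5 − 0.6000·(cos -0.5660 − cos 1.3090) = -3.8511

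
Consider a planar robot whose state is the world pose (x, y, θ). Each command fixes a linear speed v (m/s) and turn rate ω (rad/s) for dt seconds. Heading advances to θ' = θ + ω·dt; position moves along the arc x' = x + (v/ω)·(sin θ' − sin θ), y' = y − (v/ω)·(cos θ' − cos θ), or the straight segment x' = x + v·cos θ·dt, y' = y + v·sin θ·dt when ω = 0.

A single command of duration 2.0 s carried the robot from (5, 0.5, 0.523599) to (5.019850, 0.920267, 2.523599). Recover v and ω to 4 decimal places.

Δθ = 2.523599 − 0.523599 = 2.000000
ω = Δθ/dt = 2.000000/2.0 = 1.0000
R = −Δy/(cos θ' − cos θ) = 0.2500
v = R·ω = 0.2500·1.0000 = 0.2500

v = 0.2500, ω = 1.0000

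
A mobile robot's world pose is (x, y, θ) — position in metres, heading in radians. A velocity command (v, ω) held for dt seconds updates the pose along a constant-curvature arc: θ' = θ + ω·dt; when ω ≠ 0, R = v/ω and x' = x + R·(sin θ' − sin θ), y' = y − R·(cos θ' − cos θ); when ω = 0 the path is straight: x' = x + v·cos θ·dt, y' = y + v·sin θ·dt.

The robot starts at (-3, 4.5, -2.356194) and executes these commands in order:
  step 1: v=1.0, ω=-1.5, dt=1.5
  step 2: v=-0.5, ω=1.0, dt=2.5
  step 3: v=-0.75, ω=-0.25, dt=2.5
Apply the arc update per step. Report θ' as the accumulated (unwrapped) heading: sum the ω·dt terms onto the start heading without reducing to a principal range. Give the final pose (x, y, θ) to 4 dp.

step 1: θ'=-4.6062 (R=-0.6667) → pose (-4.1343, 4.9007, -4.6062)
step 2: θ'=-2.1062 (R=-0.5000) → pose (-3.2071, 4.6986, -2.1062)
step 3: θ'=-2.7312 (R=3.0000) → pose (-1.8238, 5.9190, -2.7312)

(-1.8238, 5.9190, -2.7312)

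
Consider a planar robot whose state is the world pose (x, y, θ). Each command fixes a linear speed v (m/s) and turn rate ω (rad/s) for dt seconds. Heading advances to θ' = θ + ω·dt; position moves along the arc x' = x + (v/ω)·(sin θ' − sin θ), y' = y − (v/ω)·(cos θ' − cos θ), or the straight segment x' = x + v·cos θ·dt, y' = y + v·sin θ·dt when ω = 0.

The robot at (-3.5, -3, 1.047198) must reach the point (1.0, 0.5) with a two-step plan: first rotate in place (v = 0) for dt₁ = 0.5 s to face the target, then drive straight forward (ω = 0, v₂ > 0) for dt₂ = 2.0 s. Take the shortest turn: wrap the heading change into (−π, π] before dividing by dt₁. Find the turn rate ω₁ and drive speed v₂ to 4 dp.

heading to target = atan2(0.5−-3, 1−-3.5) = 0.6610
Δθ = wrap(0.6610 − 1.0472) = -0.3862; ω₁ = Δθ/dt₁ = -0.7723
distance = √((1−-3.5)² + (0.5−-3)²) = 5.7009; v₂ = distance/dt₂ = 2.8504

ω₁ = -0.7723, v₂ = 2.8504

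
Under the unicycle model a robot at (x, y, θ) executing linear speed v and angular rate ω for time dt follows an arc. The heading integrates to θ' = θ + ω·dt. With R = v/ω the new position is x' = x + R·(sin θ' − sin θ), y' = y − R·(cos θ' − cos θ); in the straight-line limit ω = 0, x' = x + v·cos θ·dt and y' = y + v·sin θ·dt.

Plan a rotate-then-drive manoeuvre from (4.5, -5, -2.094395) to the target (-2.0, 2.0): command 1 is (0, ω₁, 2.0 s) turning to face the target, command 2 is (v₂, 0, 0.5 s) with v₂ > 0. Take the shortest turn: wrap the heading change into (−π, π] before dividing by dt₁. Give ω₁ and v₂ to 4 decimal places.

ω₁ = -0.9348, v₂ = 19.1050

heading to target = atan2(2−-5, -2−4.5) = 2.3192
Δθ = wrap(2.3192 − -2.0944) = -1.8696; ω₁ = Δθ/dt₁ = -0.9348
distance = √((-2−4.5)² + (2−-5)²) = 9.5525; v₂ = distance/dt₂ = 19.1050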